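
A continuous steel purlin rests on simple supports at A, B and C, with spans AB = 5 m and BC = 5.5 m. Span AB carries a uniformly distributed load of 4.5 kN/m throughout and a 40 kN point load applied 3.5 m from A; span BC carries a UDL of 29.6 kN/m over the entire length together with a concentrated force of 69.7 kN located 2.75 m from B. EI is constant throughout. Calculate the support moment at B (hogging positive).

M_B = 120 kN·m

Take M_B as the redundant. Released structure: two simple spans AB and BC with a hinge at B.
End slopes at the hinge B, treating each span as simply supported:
  span AB: UDL 4.5: wL³/(24EI) = 23.44/EI
  span AB: point load 40 at a = 3.5: Pab(L + a)/(6LEI) = 59.5/EI
  span BC: UDL 29.6: wL³/(24EI) = 205.2/EI
  span BC: point load 69.7 at a = 2.75: Pab(L + b)/(6LEI) = 131.8/EI
  relative rotation θ_0 = (82.94 + 337)/EI = 419.9/EI
A unit hogging moment at B produces rotation L₁/(3EI) + L₂/(3EI) = 3.5/EI.
Slope continuity at B: θ_0 = M_B·3.5/EI, so M_B = 419.9/3.5 = 120 kN·m (hogging).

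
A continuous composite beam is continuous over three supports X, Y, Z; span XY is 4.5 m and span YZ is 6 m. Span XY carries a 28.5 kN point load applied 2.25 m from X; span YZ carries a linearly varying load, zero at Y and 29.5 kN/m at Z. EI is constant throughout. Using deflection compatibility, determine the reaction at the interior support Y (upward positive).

Take M_Y as the redundant. Released structure: two simple spans XY and YZ with a hinge at Y.
Rotations at Y on the released spans (each span's end-slope, ×1/EI):
  span XY: point load 28.5 at a = 2.25: Pab(L + a)/(6LEI) = 36.07/EI
  span YZ: triangular load, peak 29.5: 7w₀L³/(360EI) = 123.9/EI
  relative rotation θ_0 = (36.07 + 123.9)/EI = 160/EI
A unit hogging moment at Y produces rotation L₁/(3EI) + L₂/(3EI) = 3.5/EI.
Slope continuity at Y: θ_0 = M_Y·3.5/EI, so M_Y = 160/3.5 = 45.71 kN·m (hogging).
Span XY, ΣM about X with M_Y applied at Y: R_Y^{XY}·4.5 = 64.12 + 45.71, so R_Y^{XY} = 24.41 kN and R_X = 28.5 − 24.41 = 4.093 kN.
Span YZ, ΣM about Z: R_Y^{YZ}·6 = 177 + 45.71, so R_Y^{YZ} = 37.12 kN and R_Z = 88.5 − 37.12 = 51.38 kN.
R_Y = 24.41 + 37.12 = 61.52 kN.

R_Y = 61.52 kN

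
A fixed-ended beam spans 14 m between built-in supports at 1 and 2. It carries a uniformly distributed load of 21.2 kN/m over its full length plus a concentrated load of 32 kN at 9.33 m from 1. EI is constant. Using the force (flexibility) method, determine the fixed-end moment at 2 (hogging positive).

M_2 = 412.6 kN·m

Release both end moments; the primary structure is a simply-supported span 12 with redundants M_1 and M_2.
On the primary (simply-supported) span, the end slopes from the loading are:
  at 1: UDL 21.2: wL³/(24EI) = 2424/EI
  at 2: UDL 21.2: wL³/(24EI) = 2424/EI
  at 1: point load 32 at a = 9.33: Pab(L + b)/(6LEI) = 309.9/EI
  at 2: point load 32 at a = 9.33: Pab(L + a)/(6LEI) = 387.2/EI
  θ_10 = 2734/EI,  θ_20 = 2811/EI
Flexibility coefficients: a unit moment at one end gives L/(3EI) there and L/(6EI) at the far end, so f₁₁ = f₂₂ = 4.667/EI and f₁₂ = f₂₁ = 2.333/EI.
Compatibility — zero rotation at each built-in end:
  4.667 M_1 + 2.333 M_2 = 2734
  2.333 M_1 + 4.667 M_2 = 2811
Solving the pair gives M_1 = 379.5 kN·m and M_2 = 412.6 kN·m (hogging).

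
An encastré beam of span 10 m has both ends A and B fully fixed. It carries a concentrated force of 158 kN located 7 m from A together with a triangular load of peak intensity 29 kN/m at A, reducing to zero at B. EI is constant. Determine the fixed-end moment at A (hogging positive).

Take the two fixed-end moments M_A, M_B as redundants; the released structure is the simple span AB.
On the primary (simply-supported) span, the end slopes from the loading are:
  at A: point load 158 at a = 7: Pab(L + b)/(6LEI) = 718.9/EI
  at B: point load 158 at a = 7: Pab(L + a)/(6LEI) = 940.1/EI
  at A: triangular load, peak 29: w₀L³/(45EI) = 644.4/EI
  at B: triangular load, peak 29: 7w₀L³/(360EI) = 563.9/EI
  θ_A0 = 1363/EI,  θ_B0 = 1504/EI
Flexibility coefficients: a unit moment at one end gives L/(3EI) there and L/(6EI) at the far end, so f₁₁ = f₂₂ = 3.333/EI and f₁₂ = f₂₁ = 1.667/EI.
Compatibility — zero rotation at each built-in end:
  3.333 M_A + 1.667 M_B = 1363
  1.667 M_A + 3.333 M_B = 1504
Solving the pair gives M_A = 244.5 kN·m and M_B = 328.9 kN·m (hogging).

M_A = 244.5 kN·m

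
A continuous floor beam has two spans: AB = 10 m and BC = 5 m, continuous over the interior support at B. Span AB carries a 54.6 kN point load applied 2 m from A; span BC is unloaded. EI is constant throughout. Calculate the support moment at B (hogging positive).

M_B = 34.94 kN·m

Release continuity at B by inserting a hinge; the redundant is the internal moment M_B. The primary structure is two simply-supported spans AB and BC.
Discontinuity in slope at B on the released structure — sum the simple-span end rotations:
  span AB: point load 54.6 at a = 2: Pab(L + a)/(6LEI) = 174.7/EI
  relative rotation θ_0 = (174.7 + 0)/EI = 174.7/EI
A unit hogging moment at B produces rotation L₁/(3EI) + L₂/(3EI) = 5/EI.
Slope continuity at B: θ_0 = M_B·5/EI, so M_B = 174.7/5 = 34.94 kN·m (hogging).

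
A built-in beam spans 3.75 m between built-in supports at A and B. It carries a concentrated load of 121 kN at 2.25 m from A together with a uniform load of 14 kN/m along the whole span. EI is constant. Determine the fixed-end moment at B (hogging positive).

M_B = 81.75 kN·m

Take the two fixed-end moments M_A, M_B as redundants; the released structure is the simple span AB.
On the primary (simply-supported) span, the end slopes from the loading are:
  at A: point load 121 at a = 2.25: Pab(L + b)/(6LEI) = 95.29/EI
  at B: point load 121 at a = 2.25: Pab(L + a)/(6LEI) = 108.9/EI
  at A: UDL 14: wL³/(24EI) = 30.76/EI
  at B: UDL 14: wL³/(24EI) = 30.76/EI
  θ_A0 = 126/EI,  θ_B0 = 139.7/EI
Flexibility coefficients: a unit moment at one end gives L/(3EI) there and L/(6EI) at the far end, so f₁₁ = f₂₂ = 1.25/EI and f₁₂ = f₂₁ = 0.625/EI.
Compatibility — zero rotation at each built-in end:
  1.25 M_A + 0.625 M_B = 126
  0.625 M_A + 1.25 M_B = 139.7
Solving the pair gives M_A = 59.97 kN·m and M_B = 81.75 kN·m (hogging).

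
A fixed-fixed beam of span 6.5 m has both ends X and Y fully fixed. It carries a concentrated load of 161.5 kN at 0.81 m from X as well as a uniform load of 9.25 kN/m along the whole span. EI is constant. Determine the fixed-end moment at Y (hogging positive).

Release both end moments; the primary structure is a simply-supported span XY with redundants M_X and M_Y.
End rotations of the released simple span under the applied load (×1/EI):
  at X: point load 161.5 at a = 0.81: Pab(L + b)/(6LEI) = 232.7/EI
  at Y: point load 161.5 at a = 0.81: Pab(L + a)/(6LEI) = 139.5/EI
  at X: UDL 9.25: wL³/(24EI) = 105.8/EI
  at Y: UDL 9.25: wL³/(24EI) = 105.8/EI
  θ_X0 = 338.5/EI,  θ_Y0 = 245.4/EI
Flexibility coefficients: a unit moment at one end gives L/(3EI) there and L/(6EI) at the far end, so f₁₁ = f₂₂ = 2.167/EI and f₁₂ = f₂₁ = 1.083/EI.
Compatibility — zero rotation at each built-in end:
  2.167 M_X + 1.083 M_Y = 338.5
  1.083 M_X + 2.167 M_Y = 245.4
Solving the pair gives M_X = 132.8 kN·m and M_Y = 46.84 kN·m (hogging).

M_Y = 46.84 kN·m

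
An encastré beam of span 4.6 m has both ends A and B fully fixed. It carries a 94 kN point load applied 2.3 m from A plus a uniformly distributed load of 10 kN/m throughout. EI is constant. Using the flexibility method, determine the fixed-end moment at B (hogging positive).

M_B = 71.68 kN·m

Release both end moments; the primary structure is a simply-supported span AB with redundants M_A and M_B.
End rotations of the released simple span under the applied load (×1/EI):
  at A: point load 94 at a = 2.3: Pab(L + b)/(6LEI) = 124.3/EI
  at B: point load 94 at a = 2.3: Pab(L + a)/(6LEI) = 124.3/EI
  at A: UDL 10: wL³/(24EI) = 40.56/EI
  at B: UDL 10: wL³/(24EI) = 40.56/EI
  θ_A0 = 164.9/EI,  θ_B0 = 164.9/EI
Flexibility coefficients: a unit moment at one end gives L/(3EI) there and L/(6EI) at the far end, so f₁₁ = f₂₂ = 1.533/EI and f₁₂ = f₂₁ = 0.7667/EI.
Compatibility — zero rotation at each built-in end:
  1.533 M_A + 0.7667 M_B = 164.9
  0.7667 M_A + 1.533 M_B = 164.9
Solving the pair gives M_A = 71.68 kN·m and M_B = 71.68 kN·m (hogging).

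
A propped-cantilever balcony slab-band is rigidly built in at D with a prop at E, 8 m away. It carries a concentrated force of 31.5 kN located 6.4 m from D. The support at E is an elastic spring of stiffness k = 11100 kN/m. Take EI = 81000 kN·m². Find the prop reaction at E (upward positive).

Choose R_E as the redundant. The primary structure is the cantilever fixed at D.
Primary-structure tip deflection at E by superposition:
  point load 31.5 at a = 6.4: Pa²(3L − a)/(6EI) = 3785/EI
Flexibility coefficient — unit upward force at E: δ_{EE} = L³/(3EI) = 170.7/EI.
With EI = 81000 kN·m²: δ_0 = 0.046725 m and δ_{EE} = 0.002107 m/kN.
Compatibility — the spring shortens by R_E/k under the reaction it provides: δ_0 − R_E·δ_{EE} = R_E/k. With 1/k = 0.00009 m/kN, R_E = δ_0 / (δ_{EE} + 1/k) = 0.046725 / (0.002107 + 0.00009) = 21.27 kN.

R_E = 21.27 kN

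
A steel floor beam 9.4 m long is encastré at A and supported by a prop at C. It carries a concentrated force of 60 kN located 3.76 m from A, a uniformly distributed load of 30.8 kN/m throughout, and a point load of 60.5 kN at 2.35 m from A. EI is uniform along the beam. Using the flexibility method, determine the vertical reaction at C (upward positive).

R_C = 126.2 kN

Take the reaction at C as the redundant and release it; the primary structure is a cantilever fixed at A.
Free-end deflection of the primary structure under the applied loading (downward +):
  point load 60 at a = 3.76: Pa²(3L − a)/(6EI) = 3455/EI
  UDL 30.8: wL⁴/(8EI) = 30059/EI
  point load 60.5 at a = 2.35: Pa²(3L − a)/(6EI) = 1439/EI
  δ_0 = 34954/EI
Flexibility coefficient — unit upward force at C: δ_{CC} = L³/(3EI) = 276.9/EI.
The prop prevents deflection at C: R_C = δ_0/δ_{CC} = 34954/276.9 = 126.2 kN.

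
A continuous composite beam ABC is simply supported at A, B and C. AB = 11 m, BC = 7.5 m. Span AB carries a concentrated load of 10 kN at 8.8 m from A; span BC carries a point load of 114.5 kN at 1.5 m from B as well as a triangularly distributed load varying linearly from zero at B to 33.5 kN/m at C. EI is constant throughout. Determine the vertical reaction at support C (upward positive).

Release continuity at B by inserting a hinge; the redundant is the internal moment M_B. The primary structure is two simply-supported spans AB and BC.
End slopes at the hinge B, treating each span as simply supported:
  span AB: point load 10 at a = 8.8: Pab(L + a)/(6LEI) = 58.08/EI
  span BC: point load 114.5 at a = 1.5: Pab(L + b)/(6LEI) = 309.1/EI
  span BC: triangular load, peak 33.5: 7w₀L³/(360EI) = 274.8/EI
  relative rotation θ_0 = (58.08 + 584)/EI = 642/EI
A unit hogging moment at B produces rotation L₁/(3EI) + L₂/(3EI) = 6.167/EI.
Compatibility: M_B·(L₁+L₂)/(3EI) = θ_0, giving M_B = 104.1 kN·m (hogging).
Span BC, ΣM about C: R_B^{BC}·7.5 = 1001 + 104.1, so R_B^{BC} = 147.4 kN and R_C = 240.1 − 147.4 = 92.77 kN.

R_C = 92.77 kN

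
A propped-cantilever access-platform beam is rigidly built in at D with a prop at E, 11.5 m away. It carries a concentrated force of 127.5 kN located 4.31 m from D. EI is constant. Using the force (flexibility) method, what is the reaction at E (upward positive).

R_E = 23.51 kN

Remove the prop at E; the released (primary) structure is a cantilever built in at D.
Primary-structure tip deflection at E by superposition:
  point load 127.5 at a = 4.31: Pa²(3L − a)/(6EI) = 11917/EI
Tip deflection under a unit load at E: L³/(3EI) = 507/EI.
The prop prevents deflection at E: R_E = δ_0/δ_{EE} = 11917/507 = 23.51 kN.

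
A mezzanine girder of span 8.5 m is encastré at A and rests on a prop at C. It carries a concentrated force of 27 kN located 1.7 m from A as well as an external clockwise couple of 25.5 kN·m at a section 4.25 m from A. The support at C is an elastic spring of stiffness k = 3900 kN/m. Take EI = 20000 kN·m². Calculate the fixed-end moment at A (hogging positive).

M_A = 30.88 kN·m

Take the reaction at C as the redundant and release it; the primary structure is a cantilever fixed at A.
Primary-structure tip deflection at C by superposition:
  point load 27 at a = 1.7: Pa²(3L − a)/(6EI) = 309.5/EI
  clockwise couple 25.5 at a = 4.25: M₀a(2L − a)/(2EI) = 690.9/EI
  δ_0 = 1000/EI
Flexibility coefficient — unit upward force at C: δ_{CC} = L³/(3EI) = 204.7/EI.
With EI = 20000 kN·m²: δ_0 = 0.05002 m and δ_{CC} = 0.010235 m/kN.
Compatibility — the spring shortens by R_C/k under the reaction it provides: δ_0 − R_C·δ_{CC} = R_C/k. With 1/k = 0.000256 m/kN, R_C = δ_0 / (δ_{CC} + 1/k) = 0.05002 / (0.010235 + 0.000256) = 4.768 kN.
Moment equilibrium about A: M_A = Σ(load moments about A) − R_C·L = 71.4 − 4.768×8.5 = 30.88 kN·m.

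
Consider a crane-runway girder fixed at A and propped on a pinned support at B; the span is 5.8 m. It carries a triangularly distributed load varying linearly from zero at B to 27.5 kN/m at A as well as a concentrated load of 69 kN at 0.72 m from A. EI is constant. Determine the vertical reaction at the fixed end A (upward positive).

Choose R_B as the redundant. The primary structure is the cantilever fixed at A.
Downward deflection at the released point B due to the loads:
  triangular load, peak 27.5 at the fixed end: w₀L⁴/(30EI) = 1037/EI
  point load 69 at a = 0.72: Pa²(3L − a)/(6EI) = 99.44/EI
  δ_0 = 1137/EI
Tip deflection under a unit load at B: L³/(3EI) = 65.04/EI.
Compatibility at B: δ_0 − R_B·δ_{BB} = 0, so R_B = 1137/65.04 = 17.48 kN.
Vertical equilibrium: R_A = ΣP − R_B = 148.8 − 17.48 = 131.3 kN.

R_A = 131.3 kN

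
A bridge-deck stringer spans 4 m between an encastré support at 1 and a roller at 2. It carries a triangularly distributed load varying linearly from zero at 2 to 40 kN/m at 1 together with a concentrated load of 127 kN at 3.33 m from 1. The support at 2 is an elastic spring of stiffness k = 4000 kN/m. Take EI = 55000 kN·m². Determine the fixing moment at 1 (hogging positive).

M_1 = 258.6 kN·m

Remove the prop at 2; the released (primary) structure is a cantilever built in at 1.
Free-end deflection of the primary structure under the applied loading (downward +):
  triangular load, peak 40 at the fixed end: w₀L⁴/(30EI) = 341.3/EI
  point load 127 at a = 3.33: Pa²(3L − a)/(6EI) = 2035/EI
  δ_0 = 2376/EI
Tip deflection under a unit load at 2: L³/(3EI) = 21.33/EI.
With EI = 55000 kN·m²: δ_0 = 0.043206 m and δ_{22} = 0.000388 m/kN.
Compatibility — the spring shortens by R_2/k under the reaction it provides: δ_0 − R_2·δ_{22} = R_2/k. With 1/k = 0.00025 m/kN, R_2 = δ_0 / (δ_{22} + 1/k) = 0.043206 / (0.000388 + 0.00025) = 67.73 kN.
Moment equilibrium about 1: M_1 = Σ(load moments about 1) − R_2·L = 529.6 − 67.73×4 = 258.6 kN·m.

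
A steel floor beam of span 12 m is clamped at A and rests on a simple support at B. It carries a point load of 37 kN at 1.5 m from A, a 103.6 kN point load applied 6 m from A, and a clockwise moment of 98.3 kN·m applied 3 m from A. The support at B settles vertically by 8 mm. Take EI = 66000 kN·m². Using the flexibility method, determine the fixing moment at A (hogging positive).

Take the reaction at B as the redundant and release it; the primary structure is a cantilever fixed at A.
Deflection at B on the released cantilever, summing each load's contribution:
  point load 37 at a = 1.5: Pa²(3L − a)/(6EI) = 478.7/EI
  point load 103.6 at a = 6: Pa²(3L − a)/(6EI) = 18648/EI
  clockwise couple 98.3 at a = 3: M₀a(2L − a)/(2EI) = 3096/EI
  δ_0 = 22223/EI
Tip deflection under a unit load at B: L³/(3EI) = 576/EI.
With EI = 66000 kN·m²: δ_0 = 0.33671 m and δ_{BB} = 0.008727 m/kN.
Compatibility — the beam at B must follow the support down by 0.008 m: δ_0 − R_B·δ_{BB} = 0.008, so R_B = (0.33671 − 0.008)/0.008727 = 37.67 kN.
Moment equilibrium about A: M_A = Σ(load moments about A) − R_B·L = 775.4 − 37.67×12 = 323.4 kN·m.

M_A = 323.4 kN·m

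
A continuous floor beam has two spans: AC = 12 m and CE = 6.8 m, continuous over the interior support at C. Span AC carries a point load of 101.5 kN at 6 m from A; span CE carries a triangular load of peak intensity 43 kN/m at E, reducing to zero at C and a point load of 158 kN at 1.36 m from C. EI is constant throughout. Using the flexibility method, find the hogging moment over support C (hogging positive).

M_C = 243.7 kN·m

Release continuity at C by inserting a hinge; the redundant is the internal moment M_C. The primary structure is two simply-supported spans AC and CE.
Rotations at C on the released spans (each span's end-slope, ×1/EI):
  span AC: point load 101.5 at a = 6: Pab(L + a)/(6LEI) = 913.5/EI
  span CE: triangular load, peak 43: 7w₀L³/(360EI) = 262.9/EI
  span CE: point load 158 at a = 1.36: Pab(L + b)/(6LEI) = 350.7/EI
  relative rotation θ_0 = (913.5 + 613.6)/EI = 1527/EI
A unit hogging moment at C produces rotation L₁/(3EI) + L₂/(3EI) = 6.267/EI.
Compatibility: M_C·(L₁+L₂)/(3EI) = θ_0, giving M_C = 243.7 kN·m (hogging).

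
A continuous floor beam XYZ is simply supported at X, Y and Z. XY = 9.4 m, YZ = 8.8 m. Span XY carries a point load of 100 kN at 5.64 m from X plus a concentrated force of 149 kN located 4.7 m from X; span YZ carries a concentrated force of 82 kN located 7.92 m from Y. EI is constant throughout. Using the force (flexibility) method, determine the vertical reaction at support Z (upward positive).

R_Z = 45.83 kN

Insert a hinge at Y; M_Y is the redundant, and each span becomes simply supported.
Discontinuity in slope at Y on the released structure — sum the simple-span end rotations:
  span XY: point load 100 at a = 5.64: Pab(L + a)/(6LEI) = 565.5/EI
  span XY: point load 149 at a = 4.7: Pab(L + a)/(6LEI) = 822.9/EI
  span YZ: point load 82 at a = 7.92: Pab(L + b)/(6LEI) = 104.8/EI
  relative rotation θ_0 = (1388 + 104.8)/EI = 1493/EI
A unit hogging moment at Y produces rotation L₁/(3EI) + L₂/(3EI) = 6.067/EI.
Slope continuity at Y: θ_0 = M_Y·6.067/EI, so M_Y = 1493/6.067 = 246.1 kN·m (hogging).
Span YZ, ΣM about Z: R_Y^{YZ}·8.8 = 72.16 + 246.1, so R_Y^{YZ} = 36.17 kN and R_Z = 82 − 36.17 = 45.83 kN.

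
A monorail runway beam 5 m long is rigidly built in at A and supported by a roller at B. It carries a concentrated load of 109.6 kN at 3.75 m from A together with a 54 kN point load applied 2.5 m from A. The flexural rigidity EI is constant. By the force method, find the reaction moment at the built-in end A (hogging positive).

Remove the prop at B; the released (primary) structure is a cantilever built in at A.
Deflection at B on the released cantilever, summing each load's contribution:
  point load 109.6 at a = 3.75: Pa²(3L − a)/(6EI) = 2890/EI
  point load 54 at a = 2.5: Pa²(3L − a)/(6EI) = 703.1/EI
  δ_0 = 3593/EI
Tip deflection under a unit load at B: L³/(3EI) = 41.67/EI.
The prop prevents deflection at B: R_B = δ_0/δ_{BB} = 3593/41.67 = 86.23 kN.
Moment equilibrium about A: M_A = Σ(load moments about A) − R_B·L = 546 − 86.23×5 = 114.8 kN·m.

M_A = 114.8 kN·m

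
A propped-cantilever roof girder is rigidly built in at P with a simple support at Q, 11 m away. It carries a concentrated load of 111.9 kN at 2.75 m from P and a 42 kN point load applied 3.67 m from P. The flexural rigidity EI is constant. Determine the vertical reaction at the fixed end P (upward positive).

R_P = 138.1 kN

Release the roller at Q. Primary structure: cantilever fixed at P.
Free-end deflection of the primary structure under the applied loading (downward +):
  point load 111.9 at a = 2.75: Pa²(3L − a)/(6EI) = 4266/EI
  point load 42 at a = 3.67: Pa²(3L − a)/(6EI) = 2765/EI
  δ_0 = 7032/EI
Tip deflection under a unit load at Q: L³/(3EI) = 443.7/EI.
Compatibility at Q: δ_0 − R_Q·δ_{QQ} = 0, so R_Q = 7032/443.7 = 15.85 kN.
Vertical equilibrium: R_P = ΣP − R_Q = 153.9 − 15.85 = 138.1 kN.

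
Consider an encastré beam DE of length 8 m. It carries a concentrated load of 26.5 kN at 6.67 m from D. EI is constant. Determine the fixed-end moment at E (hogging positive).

Take the two fixed-end moments M_D, M_E as redundants; the released structure is the simple span DE.
On the primary (simply-supported) span, the end slopes from the loading are:
  at D: point load 26.5 at a = 6.67: Pab(L + b)/(6LEI) = 45.69/EI
  at E: point load 26.5 at a = 6.67: Pab(L + a)/(6LEI) = 71.85/EI
  θ_D0 = 45.69/EI,  θ_E0 = 71.85/EI
Flexibility coefficients: a unit moment at one end gives L/(3EI) there and L/(6EI) at the far end, so f₁₁ = f₂₂ = 2.667/EI and f₁₂ = f₂₁ = 1.333/EI.
Compatibility — zero rotation at each built-in end:
  2.667 M_D + 1.333 M_E = 45.69
  1.333 M_D + 2.667 M_E = 71.85
Solving the pair gives M_D = 4.885 kN·m and M_E = 24.5 kN·m (hogging).

M_E = 24.5 kN·m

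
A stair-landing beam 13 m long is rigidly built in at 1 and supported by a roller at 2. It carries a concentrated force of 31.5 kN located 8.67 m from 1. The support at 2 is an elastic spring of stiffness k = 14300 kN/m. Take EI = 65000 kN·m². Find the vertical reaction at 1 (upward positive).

Release the roller at 2. Primary structure: cantilever fixed at 1.
Deflection at 2 on the released cantilever, summing each load's contribution:
  point load 31.5 at a = 8.67: Pa²(3L − a)/(6EI) = 11969/EI
Tip deflection under a unit load at 2: L³/(3EI) = 732.3/EI.
With EI = 65000 kN·m²: δ_0 = 0.18414 m and δ_{22} = 0.011267 m/kN.
Compatibility — the spring shortens by R_2/k under the reaction it provides: δ_0 − R_2·δ_{22} = R_2/k. With 1/k = 0.00007 m/kN, R_2 = δ_0 / (δ_{22} + 1/k) = 0.18414 / (0.011267 + 0.00007) = 16.24 kN.
Vertical equilibrium: R_1 = ΣP − R_2 = 31.5 − 16.24 = 15.26 kN.

R_1 = 15.26 kN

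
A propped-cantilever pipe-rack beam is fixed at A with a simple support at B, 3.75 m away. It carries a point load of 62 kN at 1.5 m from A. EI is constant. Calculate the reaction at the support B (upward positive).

Remove the prop at B; the released (primary) structure is a cantilever built in at A.
Deflection at B on the released cantilever, summing each load's contribution:
  point load 62 at a = 1.5: Pa²(3L − a)/(6EI) = 226.7/EI
Tip deflection under a unit load at B: L³/(3EI) = 17.58/EI.
Compatibility at B: δ_0 − R_B·δ_{BB} = 0, so R_B = 226.7/17.58 = 12.9 kN.

R_B = 12.9 kN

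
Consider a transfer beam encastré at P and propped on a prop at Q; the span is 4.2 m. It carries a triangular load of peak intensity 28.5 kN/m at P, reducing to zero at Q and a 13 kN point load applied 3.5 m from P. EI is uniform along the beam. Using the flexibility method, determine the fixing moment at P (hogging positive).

Remove the prop at Q; the released (primary) structure is a cantilever built in at P.
Downward deflection at the released point Q due to the loads:
  triangular load, peak 28.5 at the fixed end: w₀L⁴/(30EI) = 295.6/EI
  point load 13 at a = 3.5: Pa²(3L − a)/(6EI) = 241.5/EI
  δ_0 = 537.1/EI
Flexibility coefficient — unit upward force at Q: δ_{QQ} = L³/(3EI) = 24.7/EI.
Compatibility at Q: δ_0 − R_Q·δ_{QQ} = 0, so R_Q = 537.1/24.7 = 21.75 kN.
Moment equilibrium about P: M_P = Σ(load moments about P) − R_Q·L = 129.3 − 21.75×4.2 = 37.94 kN·m.

M_P = 37.94 kN·m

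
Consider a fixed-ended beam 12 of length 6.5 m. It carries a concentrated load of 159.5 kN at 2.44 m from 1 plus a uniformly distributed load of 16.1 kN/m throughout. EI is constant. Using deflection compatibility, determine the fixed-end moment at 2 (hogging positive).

M_2 = 147.9 kN·m

Release both end moments; the primary structure is a simply-supported span 12 with redundants M_1 and M_2.
On the primary (simply-supported) span, the end slopes from the loading are:
  at 1: point load 159.5 at a = 2.44: Pab(L + b)/(6LEI) = 427.8/EI
  at 2: point load 159.5 at a = 2.44: Pab(L + a)/(6LEI) = 362.2/EI
  at 1: UDL 16.1: wL³/(24EI) = 184.2/EI
  at 2: UDL 16.1: wL³/(24EI) = 184.2/EI
  θ_10 = 612.1/EI,  θ_20 = 546.4/EI
Flexibility coefficients: a unit moment at one end gives L/(3EI) there and L/(6EI) at the far end, so f₁₁ = f₂₂ = 2.167/EI and f₁₂ = f₂₁ = 1.083/EI.
Compatibility — zero rotation at each built-in end:
  2.167 M_1 + 1.083 M_2 = 612.1
  1.083 M_1 + 2.167 M_2 = 546.4
Solving the pair gives M_1 = 208.5 kN·m and M_2 = 147.9 kN·m (hogging).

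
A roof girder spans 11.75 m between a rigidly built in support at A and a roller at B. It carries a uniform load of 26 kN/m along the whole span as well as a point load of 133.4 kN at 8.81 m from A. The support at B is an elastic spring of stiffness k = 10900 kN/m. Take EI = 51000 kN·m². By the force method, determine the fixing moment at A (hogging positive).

M_A = 652.6 kN·m

Choose R_B as the redundant. The primary structure is the cantilever fixed at A.
Primary-structure tip deflection at B by superposition:
  UDL 26: wL⁴/(8EI) = 61949/EI
  point load 133.4 at a = 8.81: Pa²(3L − a)/(6EI) = 45627/EI
  δ_0 = 107576/EI
Tip deflection under a unit load at B: L³/(3EI) = 540.7/EI.
With EI = 51000 kN·m²: δ_0 = 2.1093 m and δ_{BB} = 0.010603 m/kN.
Compatibility — the spring shortens by R_B/k under the reaction it provides: δ_0 − R_B·δ_{BB} = R_B/k. With 1/k = 0.000092 m/kN, R_B = δ_0 / (δ_{BB} + 1/k) = 2.1093 / (0.010603 + 0.000092) = 197.2 kN.
Moment equilibrium about A: M_A = Σ(load moments about A) − R_B·L = 2970 − 197.2×11.75 = 652.6 kN·m.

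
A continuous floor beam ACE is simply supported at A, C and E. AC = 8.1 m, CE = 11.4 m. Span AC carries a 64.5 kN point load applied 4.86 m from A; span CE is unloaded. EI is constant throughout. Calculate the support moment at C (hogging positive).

Insert a hinge at C; M_C is the redundant, and each span becomes simply supported.
Discontinuity in slope at C on the released structure — sum the simple-span end rotations:
  span AC: point load 64.5 at a = 4.86: Pab(L + a)/(6LEI) = 270.8/EI
  relative rotation θ_0 = (270.8 + 0)/EI = 270.8/EI
A unit hogging moment at C produces rotation L₁/(3EI) + L₂/(3EI) = 6.5/EI.
Slope continuity at C: θ_0 = M_C·6.5/EI, so M_C = 270.8/6.5 = 41.67 kN·m (hogging).

M_C = 41.67 kN·m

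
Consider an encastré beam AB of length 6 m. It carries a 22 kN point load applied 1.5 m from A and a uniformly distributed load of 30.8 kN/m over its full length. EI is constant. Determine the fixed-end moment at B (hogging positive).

M_B = 98.59 kN·m

Take the two fixed-end moments M_A, M_B as redundants; the released structure is the simple span AB.
On the primary (simply-supported) span, the end slopes from the loading are:
  at A: point load 22 at a = 1.5: Pab(L + b)/(6LEI) = 43.31/EI
  at B: point load 22 at a = 1.5: Pab(L + a)/(6LEI) = 30.94/EI
  at A: UDL 30.8: wL³/(24EI) = 277.2/EI
  at B: UDL 30.8: wL³/(24EI) = 277.2/EI
  θ_A0 = 320.5/EI,  θ_B0 = 308.1/EI
Flexibility coefficients: a unit moment at one end gives L/(3EI) there and L/(6EI) at the far end, so f₁₁ = f₂₂ = 2/EI and f₁₂ = f₂₁ = 1/EI.
Compatibility — zero rotation at each built-in end:
  2 M_A + 1 M_B = 320.5
  1 M_A + 2 M_B = 308.1
Solving the pair gives M_A = 111 kN·m and M_B = 98.59 kN·m (hogging).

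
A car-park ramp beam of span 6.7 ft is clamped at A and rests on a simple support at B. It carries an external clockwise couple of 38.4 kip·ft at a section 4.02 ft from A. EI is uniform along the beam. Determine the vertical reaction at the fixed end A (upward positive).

Choose R_B as the redundant. The primary structure is the cantilever fixed at A.
Primary-structure tip deflection at B by superposition:
  clockwise couple 38.4 at a = 4.02: M₀a(2L − a)/(2EI) = 724/EI
Tip deflection under a unit load at B: L³/(3EI) = 100.3/EI.
The prop prevents deflection at B: R_B = δ_0/δ_{BB} = 724/100.3 = 7.221 kip.
Vertical equilibrium: R_A = ΣP − R_B = 0 − 7.221 = -7.221 kip.

R_A = -7.221 kip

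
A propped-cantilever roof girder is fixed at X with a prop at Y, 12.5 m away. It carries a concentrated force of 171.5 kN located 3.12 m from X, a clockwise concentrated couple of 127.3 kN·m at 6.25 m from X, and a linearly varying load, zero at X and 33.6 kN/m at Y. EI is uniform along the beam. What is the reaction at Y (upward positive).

Release the roller at Y. Primary structure: cantilever fixed at X.
Primary-structure tip deflection at Y by superposition:
  point load 171.5 at a = 3.12: Pa²(3L − a)/(6EI) = 9566/EI
  clockwise couple 127.3 at a = 6.25: M₀a(2L − a)/(2EI) = 7459/EI
  triangular load, peak 33.6 at the free end: 11w₀L⁴/(120EI) = 75195/EI
  δ_0 = 92220/EI
Flexibility coefficient — unit upward force at Y: δ_{YY} = L³/(3EI) = 651/EI.
The prop prevents deflection at Y: R_Y = δ_0/δ_{YY} = 92220/651 = 141.7 kN.

R_Y = 141.7 kN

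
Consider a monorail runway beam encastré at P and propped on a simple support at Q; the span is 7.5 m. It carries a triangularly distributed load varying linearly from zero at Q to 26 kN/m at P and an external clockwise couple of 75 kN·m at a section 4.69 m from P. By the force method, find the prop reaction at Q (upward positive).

R_Q = 32.39 kN

Release the roller at Q. Primary structure: cantilever fixed at P.
Downward deflection at the released point Q due to the loads:
  triangular load, peak 26 at the fixed end: w₀L⁴/(30EI) = 2742/EI
  clockwise couple 75 at a = 4.69: M₀a(2L − a)/(2EI) = 1813/EI
  δ_0 = 4555/EI
Tip deflection under a unit load at Q: L³/(3EI) = 140.6/EI.
The prop prevents deflection at Q: R_Q = δ_0/δ_{QQ} = 4555/140.6 = 32.39 kN.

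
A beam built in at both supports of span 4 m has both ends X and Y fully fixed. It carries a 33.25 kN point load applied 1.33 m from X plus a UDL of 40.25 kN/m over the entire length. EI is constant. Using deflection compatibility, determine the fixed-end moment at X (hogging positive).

M_X = 73.37 kN·m

Take the two fixed-end moments M_X, M_Y as redundants; the released structure is the simple span XY.
On the primary (simply-supported) span, the end slopes from the loading are:
  at X: point load 33.25 at a = 1.33: Pab(L + b)/(6LEI) = 32.81/EI
  at Y: point load 33.25 at a = 1.33: Pab(L + a)/(6LEI) = 26.22/EI
  at X: UDL 40.25: wL³/(24EI) = 107.3/EI
  at Y: UDL 40.25: wL³/(24EI) = 107.3/EI
  θ_X0 = 140.1/EI,  θ_Y0 = 133.6/EI
Flexibility coefficients: a unit moment at one end gives L/(3EI) there and L/(6EI) at the far end, so f₁₁ = f₂₂ = 1.333/EI and f₁₂ = f₂₁ = 0.6667/EI.
Compatibility — zero rotation at each built-in end:
  1.333 M_X + 0.6667 M_Y = 140.1
  0.6667 M_X + 1.333 M_Y = 133.6
Solving the pair gives M_X = 73.37 kN·m and M_Y = 63.48 kN·m (hogging).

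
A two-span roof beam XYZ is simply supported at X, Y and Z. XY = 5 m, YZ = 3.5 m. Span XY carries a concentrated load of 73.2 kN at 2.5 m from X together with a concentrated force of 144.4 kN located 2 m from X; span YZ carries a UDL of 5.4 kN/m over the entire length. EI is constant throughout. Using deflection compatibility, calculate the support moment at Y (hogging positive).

Insert a hinge at Y; M_Y is the redundant, and each span becomes simply supported.
Rotations at Y on the released spans (each span's end-slope, ×1/EI):
  span XY: point load 73.2 at a = 2.5: Pab(L + a)/(6LEI) = 114.4/EI
  span XY: point load 144.4 at a = 2: Pab(L + a)/(6LEI) = 202.2/EI
  span YZ: UDL 5.4: wL³/(24EI) = 9.647/EI
  relative rotation θ_0 = (316.5 + 9.647)/EI = 326.2/EI
A unit hogging moment at Y produces rotation L₁/(3EI) + L₂/(3EI) = 2.833/EI.
Compatibility: M_Y·(L₁+L₂)/(3EI) = θ_0, giving M_Y = 115.1 kN·m (hogging).

M_Y = 115.1 kN·m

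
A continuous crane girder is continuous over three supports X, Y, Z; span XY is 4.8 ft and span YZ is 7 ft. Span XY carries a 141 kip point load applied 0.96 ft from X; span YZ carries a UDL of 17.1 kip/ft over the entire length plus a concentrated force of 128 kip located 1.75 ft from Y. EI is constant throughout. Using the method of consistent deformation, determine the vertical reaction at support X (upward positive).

Insert a hinge at Y; M_Y is the redundant, and each span becomes simply supported.
End slopes at the hinge Y, treating each span as simply supported:
  span XY: point load 141 at a = 0.96: Pab(L + a)/(6LEI) = 104/EI
  span YZ: UDL 17.1: wL³/(24EI) = 244.4/EI
  span YZ: point load 128 at a = 1.75: Pab(L + b)/(6LEI) = 343/EI
  relative rotation θ_0 = (104 + 587.4)/EI = 691.3/EI
A unit hogging moment at Y produces rotation L₁/(3EI) + L₂/(3EI) = 3.933/EI.
Slope continuity at Y: θ_0 = M_Y·3.933/EI, so M_Y = 691.3/3.933 = 175.8 kip·ft (hogging).
Span XY, ΣM about X with M_Y applied at Y: R_Y^{XY}·4.8 = 135.4 + 175.8, so R_Y^{XY} = 64.82 kip and R_X = 141 − 64.82 = 76.18 kip.

R_X = 76.18 kip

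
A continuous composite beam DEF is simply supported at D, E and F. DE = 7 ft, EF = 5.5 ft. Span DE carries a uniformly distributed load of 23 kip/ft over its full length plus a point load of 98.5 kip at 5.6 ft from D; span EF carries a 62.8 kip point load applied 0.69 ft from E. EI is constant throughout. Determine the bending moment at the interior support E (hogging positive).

M_E = 150.1 kip·ft

Release continuity at E by inserting a hinge; the redundant is the internal moment M_E. The primary structure is two simply-supported spans DE and EF.
Discontinuity in slope at E on the released structure — sum the simple-span end rotations:
  span DE: UDL 23: wL³/(24EI) = 328.7/EI
  span DE: point load 98.5 at a = 5.6: Pab(L + a)/(6LEI) = 231.7/EI
  span EF: point load 62.8 at a = 0.69: Pab(L + b)/(6LEI) = 65.12/EI
  relative rotation θ_0 = (560.4 + 65.12)/EI = 625.5/EI
A unit hogging moment at E produces rotation L₁/(3EI) + L₂/(3EI) = 4.167/EI.
Compatibility: M_E·(L₁+L₂)/(3EI) = θ_0, giving M_E = 150.1 kip·ft (hogging).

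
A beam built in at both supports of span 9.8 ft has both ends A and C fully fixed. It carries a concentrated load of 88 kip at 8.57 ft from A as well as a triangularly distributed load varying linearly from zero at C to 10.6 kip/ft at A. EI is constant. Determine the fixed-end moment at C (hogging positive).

M_C = 116.7 kip·ft

Release both end moments; the primary structure is a simply-supported span AC with redundants M_A and M_C.
End rotations of the released simple span under the applied load (×1/EI):
  at A: point load 88 at a = 8.57: Pab(L + b)/(6LEI) = 174/EI
  at C: point load 88 at a = 8.57: Pab(L + a)/(6LEI) = 289.8/EI
  at A: triangular load, peak 10.6: w₀L³/(45EI) = 221.7/EI
  at C: triangular load, peak 10.6: 7w₀L³/(360EI) = 194/EI
  θ_A0 = 395.7/EI,  θ_C0 = 483.8/EI
Flexibility coefficients: a unit moment at one end gives L/(3EI) there and L/(6EI) at the far end, so f₁₁ = f₂₂ = 3.267/EI and f₁₂ = f₂₁ = 1.633/EI.
Compatibility — zero rotation at each built-in end:
  3.267 M_A + 1.633 M_C = 395.7
  1.633 M_A + 3.267 M_C = 483.8
Solving the pair gives M_A = 62.78 kip·ft and M_C = 116.7 kip·ft (hogging).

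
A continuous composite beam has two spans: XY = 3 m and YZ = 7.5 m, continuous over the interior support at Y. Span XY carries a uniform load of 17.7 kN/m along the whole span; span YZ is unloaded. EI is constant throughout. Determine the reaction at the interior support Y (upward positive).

Release continuity at Y by inserting a hinge; the redundant is the internal moment M_Y. The primary structure is two simply-supported spans XY and YZ.
Discontinuity in slope at Y on the released structure — sum the simple-span end rotations:
  span XY: UDL 17.7: wL³/(24EI) = 19.91/EI
  relative rotation θ_0 = (19.91 + 0)/EI = 19.91/EI
A unit hogging moment at Y produces rotation L₁/(3EI) + L₂/(3EI) = 3.5/EI.
Slope continuity at Y: θ_0 = M_Y·3.5/EI, so M_Y = 19.91/3.5 = 5.689 kN·m (hogging).
Span XY, ΣM about X with M_Y applied at Y: R_Y^{XY}·3 = 79.65 + 5.689, so R_Y^{XY} = 28.45 kN and R_X = 53.1 − 28.45 = 24.65 kN.
Span YZ, ΣM about Z: R_Y^{YZ}·7.5 = 0 + 5.689, so R_Y^{YZ} = 0.7586 kN and R_Z = 0 − 0.7586 = -0.7586 kN.
R_Y = 28.45 + 0.7586 = 29.2 kN.

R_Y = 29.2 kN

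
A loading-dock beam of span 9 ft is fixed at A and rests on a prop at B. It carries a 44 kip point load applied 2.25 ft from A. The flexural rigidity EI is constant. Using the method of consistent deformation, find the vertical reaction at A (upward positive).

Take the reaction at B as the redundant and release it; the primary structure is a cantilever fixed at A.
Deflection at B on the released cantilever, summing each load's contribution:
  point load 44 at a = 2.25: Pa²(3L − a)/(6EI) = 918.8/EI
Flexibility coefficient — unit upward force at B: δ_{BB} = L³/(3EI) = 243/EI.
The prop prevents deflection at B: R_B = δ_0/δ_{BB} = 918.8/243 = 3.781 kip.
Vertical equilibrium: R_A = ΣP − R_B = 44 − 3.781 = 40.22 kip.

R_A = 40.22 kip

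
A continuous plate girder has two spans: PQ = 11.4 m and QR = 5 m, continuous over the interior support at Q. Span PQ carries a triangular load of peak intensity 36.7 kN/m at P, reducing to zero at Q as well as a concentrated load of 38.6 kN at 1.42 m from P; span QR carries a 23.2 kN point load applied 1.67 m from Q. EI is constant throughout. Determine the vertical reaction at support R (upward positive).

Release continuity at Q by inserting a hinge; the redundant is the internal moment M_Q. The primary structure is two simply-supported spans PQ and QR.
Rotations at Q on the released spans (each span's end-slope, ×1/EI):
  span PQ: triangular load, peak 36.7: 7w₀L³/(360EI) = 1057/EI
  span PQ: point load 38.6 at a = 1.42: Pab(L + a)/(6LEI) = 102.5/EI
  span QR: point load 23.2 at a = 1.67: Pab(L + b)/(6LEI) = 35.82/EI
  relative rotation θ_0 = (1160 + 35.82)/EI = 1196/EI
A unit hogging moment at Q produces rotation L₁/(3EI) + L₂/(3EI) = 5.467/EI.
Compatibility: M_Q·(L₁+L₂)/(3EI) = θ_0, giving M_Q = 218.7 kN·m (hogging).
Span QR, ΣM about R: R_Q^{QR}·5 = 77.26 + 218.7, so R_Q^{QR} = 59.19 kN and R_R = 23.2 − 59.19 = -35.99 kN.

R_R = -35.99 kN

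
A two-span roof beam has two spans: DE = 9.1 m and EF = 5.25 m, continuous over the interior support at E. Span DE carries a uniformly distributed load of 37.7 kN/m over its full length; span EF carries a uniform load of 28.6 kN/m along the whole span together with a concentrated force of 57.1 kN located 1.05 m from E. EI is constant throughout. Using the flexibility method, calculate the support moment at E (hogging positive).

M_E = 299.3 kN·m

Take M_E as the redundant. Released structure: two simple spans DE and EF with a hinge at E.
Discontinuity in slope at E on the released structure — sum the simple-span end rotations:
  span DE: UDL 37.7: wL³/(24EI) = 1184/EI
  span EF: UDL 28.6: wL³/(24EI) = 172.4/EI
  span EF: point load 57.1 at a = 1.05: Pab(L + b)/(6LEI) = 75.54/EI
  relative rotation θ_0 = (1184 + 248)/EI = 1432/EI
A unit hogging moment at E produces rotation L₁/(3EI) + L₂/(3EI) = 4.783/EI.
Compatibility: M_E·(L₁+L₂)/(3EI) = θ_0, giving M_E = 299.3 kN·m (hogging).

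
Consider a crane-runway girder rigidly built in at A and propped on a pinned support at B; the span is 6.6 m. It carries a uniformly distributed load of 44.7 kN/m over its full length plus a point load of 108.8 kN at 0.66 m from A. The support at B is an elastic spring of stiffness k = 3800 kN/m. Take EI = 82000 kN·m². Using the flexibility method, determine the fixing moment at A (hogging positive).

M_A = 440.9 kN·m

Choose R_B as the redundant. The primary structure is the cantilever fixed at A.
Deflection at B on the released cantilever, summing each load's contribution:
  UDL 44.7: wL⁴/(8EI) = 10602/EI
  point load 108.8 at a = 0.66: Pa²(3L − a)/(6EI) = 151.2/EI
  δ_0 = 10753/EI
Flexibility coefficient — unit upward force at B: δ_{BB} = L³/(3EI) = 95.83/EI.
With EI = 82000 kN·m²: δ_0 = 0.13114 m and δ_{BB} = 0.001169 m/kN.
Compatibility — the spring shortens by R_B/k under the reaction it provides: δ_0 − R_B·δ_{BB} = R_B/k. With 1/k = 0.000263 m/kN, R_B = δ_0 / (δ_{BB} + 1/k) = 0.13114 / (0.001169 + 0.000263) = 91.59 kN.
Moment equilibrium about A: M_A = Σ(load moments about A) − R_B·L = 1045 − 91.59×6.6 = 440.9 kN·m.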